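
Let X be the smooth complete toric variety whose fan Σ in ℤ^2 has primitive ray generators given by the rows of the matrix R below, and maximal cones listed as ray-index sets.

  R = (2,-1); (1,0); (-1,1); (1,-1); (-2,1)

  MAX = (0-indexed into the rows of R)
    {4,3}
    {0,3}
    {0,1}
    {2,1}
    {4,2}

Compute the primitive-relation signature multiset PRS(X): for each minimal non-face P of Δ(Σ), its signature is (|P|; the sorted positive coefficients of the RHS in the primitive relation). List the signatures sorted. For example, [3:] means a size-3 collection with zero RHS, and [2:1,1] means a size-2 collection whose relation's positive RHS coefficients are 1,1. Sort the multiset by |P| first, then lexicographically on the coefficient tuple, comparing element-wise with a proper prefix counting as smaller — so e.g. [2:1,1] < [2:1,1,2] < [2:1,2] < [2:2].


Minimal non-faces — 5 found among 5 rays, 5 max cones:

  • {0,4}:  v_{0} + v_{4} = 0  →  sig = [2:]
  • {2,3}:  v_{2} + v_{3} = 0  →  sig = [2:]
  • {0,2}:  v_{0} + v_{2} = v_{1}  →  sig = [2:1]
  • {1,3}:  v_{1} + v_{3} = v_{0}  →  sig = [2:1]
  • {1,4}:  v_{1} + v_{4} = v_{2}  →  sig = [2:1]

so the primitive-relation signature multiset is
[[2:], [2:], [2:1], [2:1], [2:1]]


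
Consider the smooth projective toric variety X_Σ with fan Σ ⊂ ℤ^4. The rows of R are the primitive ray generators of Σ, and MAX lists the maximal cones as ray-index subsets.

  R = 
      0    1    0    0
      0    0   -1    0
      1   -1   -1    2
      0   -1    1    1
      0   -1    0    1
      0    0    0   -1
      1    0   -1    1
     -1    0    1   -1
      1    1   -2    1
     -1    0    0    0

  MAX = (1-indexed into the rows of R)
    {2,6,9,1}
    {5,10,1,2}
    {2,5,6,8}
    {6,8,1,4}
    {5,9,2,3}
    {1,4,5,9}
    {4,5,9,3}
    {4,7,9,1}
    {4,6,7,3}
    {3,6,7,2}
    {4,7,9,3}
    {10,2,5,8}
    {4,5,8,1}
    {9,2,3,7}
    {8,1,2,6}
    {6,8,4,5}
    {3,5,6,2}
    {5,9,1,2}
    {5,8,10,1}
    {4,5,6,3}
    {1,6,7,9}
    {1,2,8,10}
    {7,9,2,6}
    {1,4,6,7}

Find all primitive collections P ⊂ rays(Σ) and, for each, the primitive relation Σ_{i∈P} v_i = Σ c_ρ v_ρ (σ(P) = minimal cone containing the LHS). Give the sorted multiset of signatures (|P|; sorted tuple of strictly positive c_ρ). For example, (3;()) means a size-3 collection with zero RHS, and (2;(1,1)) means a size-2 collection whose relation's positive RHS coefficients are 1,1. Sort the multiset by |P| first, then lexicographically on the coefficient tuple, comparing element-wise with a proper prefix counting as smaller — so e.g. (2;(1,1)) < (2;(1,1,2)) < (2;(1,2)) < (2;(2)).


Primitive collections (17):

  {7,8}:  v_{7} + v_{8} = 0  ⇒ sig = (2;())
  {2,4}:  v_{2} + v_{4} = v_{5}  ⇒ sig = (2;(1))
  {3,8}:  v_{3} + v_{8} = v_{5}  ⇒ sig = (2;(1))
  {5,7}:  v_{5} + v_{7} = v_{3}  ⇒ sig = (2;(1))
  {1,3}:  v_{1} + v_{3} = v_{4} + v_{9}  ⇒ sig = (2;(1,1))
  {6,10}:  v_{6} + v_{10} = v_{2} + v_{8}  ⇒ sig = (2;(1,1))
  {8,9}:  v_{8} + v_{9} = v_{1} + v_{2}  ⇒ sig = (2;(1,1))
  {7,10}:  v_{7} + v_{10} = v_{1} + v_{2} + v_{5}  ⇒ sig = (2;(1,1,1))
  {3,10}:  v_{3} + v_{10} = v_{1} + v_{2} + 2·v_{5}  ⇒ sig = (2;(1,1,2))
  {4,10}:  v_{4} + v_{10} = v_{1} + 2·v_{5} + v_{8}  ⇒ sig = (2;(1,1,2))
  {9,10}:  v_{9} + v_{10} = 2·v_{1} + 2·v_{2} + v_{5}  ⇒ sig = (2;(1,2,2))
  {1,5,6}:  v_{1} + v_{5} + v_{6} = 0  ⇒ sig = (3;())
  {1,2,7}:  v_{1} + v_{2} + v_{7} = v_{9}  ⇒ sig = (3;(1))
  {4,6,9}:  v_{4} + v_{6} + v_{9} = v_{7}  ⇒ sig = (3;(1))
  {5,6,9}:  v_{5} + v_{6} + v_{9} = v_{2} + v_{7}  ⇒ sig = (3;(1,1))
  {3,6,9}:  v_{3} + v_{6} + v_{9} = v_{2} + 2·v_{7}  ⇒ sig = (3;(1,2))
  {1,2,5,8}:  v_{1} + v_{2} + v_{5} + v_{8} = v_{10}  ⇒ sig = (4;(1))

so the primitive-relation signature multiset is
    |P|=2: 11 collections, coeffs (), (1), (1), (1), (1,1), (1,1), (1,1), (1,1,1), (1,1,2), (1,1,2), (1,2,2)
    |P|=3: 5 collections, coeffs (), (1), (1), (1,1), (1,2)
    |P|=4: 1 collection, coeffs (1)


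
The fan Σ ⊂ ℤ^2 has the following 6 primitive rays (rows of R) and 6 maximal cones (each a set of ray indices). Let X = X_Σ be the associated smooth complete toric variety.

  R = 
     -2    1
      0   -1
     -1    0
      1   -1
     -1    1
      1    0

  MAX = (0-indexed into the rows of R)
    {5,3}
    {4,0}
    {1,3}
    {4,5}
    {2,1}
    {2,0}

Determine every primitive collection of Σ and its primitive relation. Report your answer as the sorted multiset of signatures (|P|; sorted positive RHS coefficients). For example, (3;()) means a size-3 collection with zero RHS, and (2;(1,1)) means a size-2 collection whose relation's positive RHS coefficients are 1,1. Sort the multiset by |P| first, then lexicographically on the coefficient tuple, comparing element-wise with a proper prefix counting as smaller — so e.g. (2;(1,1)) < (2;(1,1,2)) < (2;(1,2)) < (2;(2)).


9 collections generate NE(X_Σ); each relation:

  P = {2,5}:  v_{2} + v_{5} = 0  so sig = (2;())
  P = {3,4}:  v_{3} + v_{4} = 0  so sig = (2;())
  P = {0,3}:  v_{0} + v_{3} = v_{2}  so sig = (2;(1))
  P = {0,5}:  v_{0} + v_{5} = v_{4}  so sig = (2;(1))
  P = {1,4}:  v_{1} + v_{4} = v_{2}  so sig = (2;(1))
  P = {1,5}:  v_{1} + v_{5} = v_{3}  so sig = (2;(1))
  P = {2,3}:  v_{2} + v_{3} = v_{1}  so sig = (2;(1))
  P = {2,4}:  v_{2} + v_{4} = v_{0}  so sig = (2;(1))
  P = {0,1}:  v_{0} + v_{1} = 2·v_{2}  so sig = (2;(2))

Hence PRS(X_Σ) =
[(2;()), (2;()), (2;(1)), (2;(1)), (2;(1)), (2;(1)), (2;(1)), (2;(1)), (2;(2))]


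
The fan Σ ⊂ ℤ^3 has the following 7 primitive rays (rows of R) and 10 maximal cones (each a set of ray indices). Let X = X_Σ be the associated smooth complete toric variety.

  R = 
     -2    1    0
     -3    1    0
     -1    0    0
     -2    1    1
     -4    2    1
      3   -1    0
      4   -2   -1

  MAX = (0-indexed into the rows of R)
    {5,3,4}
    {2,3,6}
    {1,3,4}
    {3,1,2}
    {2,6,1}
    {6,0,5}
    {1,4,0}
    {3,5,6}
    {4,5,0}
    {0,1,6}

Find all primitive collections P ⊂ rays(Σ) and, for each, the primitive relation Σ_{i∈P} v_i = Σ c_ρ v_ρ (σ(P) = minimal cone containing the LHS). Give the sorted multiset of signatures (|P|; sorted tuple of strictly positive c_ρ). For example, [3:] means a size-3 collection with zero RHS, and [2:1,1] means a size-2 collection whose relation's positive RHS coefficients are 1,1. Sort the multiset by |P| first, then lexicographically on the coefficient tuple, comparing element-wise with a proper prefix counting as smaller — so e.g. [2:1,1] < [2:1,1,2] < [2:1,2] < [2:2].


7 collections generate NE(X_Σ); each relation:

  • {1,5}:  v_{1} + v_{5} = 0  so sig = [2:]
  • {4,6}:  v_{4} + v_{6} = 0  so sig = [2:]
  • {0,2}:  v_{0} + v_{2} = v_{1}  so sig = [2:1]
  • {0,3}:  v_{0} + v_{3} = v_{4}  so sig = [2:1]
  • {2,4}:  v_{2} + v_{4} = v_{1} + v_{3}  so sig = [2:1,1]
  • {2,5}:  v_{2} + v_{5} = v_{3} + v_{6}  so sig = [2:1,1]
  • {1,3,6}:  v_{1} + v_{3} + v_{6} = v_{2}  so sig = [3:1]

Sorted signature multiset PRS(X):
    |P|=2: 6 collections, coeffs (), (), (1), (1), (1,1), (1,1)
    |P|=3: 1 collection, coeffs (1)


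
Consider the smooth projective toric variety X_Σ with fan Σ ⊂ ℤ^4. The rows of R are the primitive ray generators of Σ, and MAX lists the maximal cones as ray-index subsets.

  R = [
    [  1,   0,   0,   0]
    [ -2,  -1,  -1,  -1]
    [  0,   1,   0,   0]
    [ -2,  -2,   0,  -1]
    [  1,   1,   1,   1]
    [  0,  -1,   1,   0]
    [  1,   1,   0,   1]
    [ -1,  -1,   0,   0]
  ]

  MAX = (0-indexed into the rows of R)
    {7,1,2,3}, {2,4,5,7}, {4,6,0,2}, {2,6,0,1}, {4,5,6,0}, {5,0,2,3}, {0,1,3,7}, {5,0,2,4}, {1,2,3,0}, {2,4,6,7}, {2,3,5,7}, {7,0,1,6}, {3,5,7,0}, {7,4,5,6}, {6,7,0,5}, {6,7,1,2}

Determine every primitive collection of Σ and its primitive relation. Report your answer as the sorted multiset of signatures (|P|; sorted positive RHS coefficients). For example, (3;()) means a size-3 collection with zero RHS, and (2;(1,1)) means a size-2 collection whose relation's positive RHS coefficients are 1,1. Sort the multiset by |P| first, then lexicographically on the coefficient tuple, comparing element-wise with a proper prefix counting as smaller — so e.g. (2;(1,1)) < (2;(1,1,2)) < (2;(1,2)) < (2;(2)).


Δ(Σ) — 8 vertices, 7 min non-faces:

  • {1,5}:  v_{1} + v_{5} = v_{3} — sig = (2;(1))
  • {3,6}:  v_{3} + v_{6} = v_{7} — sig = (2;(1))
  • {1,4}:  v_{1} + v_{4} = v_{2} + v_{7} — sig = (2;(1,1))
  • {3,4}:  v_{3} + v_{4} = v_{2} + v_{5} + v_{7} — sig = (2;(1,1,1))
  • {0,2,7}:  v_{0} + v_{2} + v_{7} = 0 — sig = (3;())
  • {2,5,6}:  v_{2} + v_{5} + v_{6} = v_{4} — sig = (3;(1))
  • {0,4,7}:  v_{0} + v_{4} + v_{7} = v_{5} + v_{6} — sig = (3;(1,1))

so the primitive-relation signature multiset is
{ (2;(1)) ×2,  (2;(1,1)),  (2;(1,1,1)),  (3;()),  (3;(1)),  (3;(1,1)) }


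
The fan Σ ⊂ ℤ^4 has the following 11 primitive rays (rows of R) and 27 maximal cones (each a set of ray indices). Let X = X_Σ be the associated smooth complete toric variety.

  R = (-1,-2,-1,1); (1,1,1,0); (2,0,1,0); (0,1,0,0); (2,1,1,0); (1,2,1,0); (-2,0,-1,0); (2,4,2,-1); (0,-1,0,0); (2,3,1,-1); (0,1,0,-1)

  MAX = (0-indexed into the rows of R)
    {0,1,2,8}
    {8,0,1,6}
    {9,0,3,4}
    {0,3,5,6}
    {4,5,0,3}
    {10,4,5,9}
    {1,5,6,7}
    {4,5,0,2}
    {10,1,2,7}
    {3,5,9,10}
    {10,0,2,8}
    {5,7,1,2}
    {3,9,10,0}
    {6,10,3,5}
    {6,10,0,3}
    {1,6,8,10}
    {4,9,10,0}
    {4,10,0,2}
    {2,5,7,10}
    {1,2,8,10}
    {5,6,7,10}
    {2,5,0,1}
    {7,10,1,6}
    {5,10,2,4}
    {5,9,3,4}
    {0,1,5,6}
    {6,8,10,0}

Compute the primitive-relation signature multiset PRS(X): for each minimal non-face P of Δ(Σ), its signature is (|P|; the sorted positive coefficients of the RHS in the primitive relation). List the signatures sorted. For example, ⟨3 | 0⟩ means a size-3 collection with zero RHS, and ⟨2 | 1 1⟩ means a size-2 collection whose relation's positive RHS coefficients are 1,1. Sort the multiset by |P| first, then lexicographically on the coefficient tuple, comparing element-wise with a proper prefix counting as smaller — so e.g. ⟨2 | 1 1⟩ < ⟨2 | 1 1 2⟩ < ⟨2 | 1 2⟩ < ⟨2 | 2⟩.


22 minimal non-faces of Δ(Σ) (on 11 rays):

  {2,6}:  v_{2} + v_{6} = 0  so sig = ⟨2 | 0⟩
  {3,8}:  v_{3} + v_{8} = 0  so sig = ⟨2 | 0⟩
  {0,7}:  v_{0} + v_{7} = v_{5}  so sig = ⟨2 | 1⟩
  {1,3}:  v_{1} + v_{3} = v_{5}  so sig = ⟨2 | 1⟩
  {2,3}:  v_{2} + v_{3} = v_{4}  so sig = ⟨2 | 1⟩
  {4,6}:  v_{4} + v_{6} = v_{3}  so sig = ⟨2 | 1⟩
  {4,8}:  v_{4} + v_{8} = v_{2}  so sig = ⟨2 | 1⟩
  {5,8}:  v_{5} + v_{8} = v_{1}  so sig = ⟨2 | 1⟩
  {1,4}:  v_{1} + v_{4} = v_{2} + v_{5}  so sig = ⟨2 | 1 1⟩
  {8,9}:  v_{8} + v_{9} = v_{4} + v_{10}  so sig = ⟨2 | 1 1⟩
  {1,9}:  v_{1} + v_{9} = v_{4} + v_{5} + v_{10}  so sig = ⟨2 | 1 1 1⟩
  {4,7}:  v_{4} + v_{7} = v_{2} + 2·v_{5} + v_{10}  so sig = ⟨2 | 1 1 2⟩
  {2,9}:  v_{2} + v_{9} = 2·v_{4} + v_{10}  so sig = ⟨2 | 1 2⟩
  {3,7}:  v_{3} + v_{7} = 2·v_{5} + v_{10}  so sig = ⟨2 | 1 2⟩
  {6,9}:  v_{6} + v_{9} = 2·v_{3} + v_{10}  so sig = ⟨2 | 1 2⟩
  {7,8}:  v_{7} + v_{8} = 2·v_{1} + v_{10}  so sig = ⟨2 | 1 2⟩
  {7,9}:  v_{7} + v_{9} = v_{4} + 2·v_{5} + 2·v_{10}  so sig = ⟨2 | 1 2 2⟩
  {0,1,10}:  v_{0} + v_{1} + v_{10} = 0  so sig = ⟨3 | 0⟩
  {0,5,10}:  v_{0} + v_{5} + v_{10} = v_{3}  so sig = ⟨3 | 1⟩
  {1,5,10}:  v_{1} + v_{5} + v_{10} = v_{7}  so sig = ⟨3 | 1⟩
  {3,4,10}:  v_{3} + v_{4} + v_{10} = v_{9}  so sig = ⟨3 | 1⟩
  {0,5,9}:  v_{0} + v_{5} + v_{9} = 2·v_{3} + v_{4}  so sig = ⟨3 | 1 2⟩

so the primitive-relation signature multiset is
[⟨2 | 0⟩, ⟨2 | 0⟩, ⟨2 | 1⟩, ⟨2 | 1⟩, ⟨2 | 1⟩, ⟨2 | 1⟩, ⟨2 | 1⟩, ⟨2 | 1⟩, ⟨2 | 1 1⟩, ⟨2 | 1 1⟩, ⟨2 | 1 1 1⟩, ⟨2 | 1 1 2⟩, ⟨2 | 1 2⟩, ⟨2 | 1 2⟩, ⟨2 | 1 2⟩, ⟨2 | 1 2⟩, ⟨2 | 1 2 2⟩, ⟨3 | 0⟩, ⟨3 | 1⟩, ⟨3 | 1⟩, ⟨3 | 1⟩, ⟨3 | 1 2⟩]


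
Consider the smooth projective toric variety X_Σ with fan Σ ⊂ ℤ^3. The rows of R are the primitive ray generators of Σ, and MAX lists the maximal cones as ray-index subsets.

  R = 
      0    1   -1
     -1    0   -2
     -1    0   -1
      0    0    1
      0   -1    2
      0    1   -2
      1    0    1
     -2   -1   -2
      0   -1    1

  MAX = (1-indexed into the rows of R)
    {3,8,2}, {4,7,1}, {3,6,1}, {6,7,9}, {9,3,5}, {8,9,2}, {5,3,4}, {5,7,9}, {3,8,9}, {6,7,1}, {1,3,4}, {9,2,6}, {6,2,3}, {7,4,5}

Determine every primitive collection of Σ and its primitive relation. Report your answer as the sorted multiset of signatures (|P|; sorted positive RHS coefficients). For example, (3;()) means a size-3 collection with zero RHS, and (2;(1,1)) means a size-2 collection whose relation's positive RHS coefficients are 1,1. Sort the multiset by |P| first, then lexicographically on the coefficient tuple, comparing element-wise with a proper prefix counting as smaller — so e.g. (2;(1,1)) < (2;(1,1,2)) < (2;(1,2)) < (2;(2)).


|primitive collections| = 17. Relations:

  P = {1,9}:  v_{1} + v_{9} = 0 ; sig = (2;())
  P = {3,7}:  v_{3} + v_{7} = 0 ; sig = (2;())
  P = {5,6}:  v_{5} + v_{6} = 0 ; sig = (2;())
  P = {1,5}:  v_{1} + v_{5} = v_{4} ; sig = (2;(1))
  P = {2,4}:  v_{2} + v_{4} = v_{3} ; sig = (2;(1))
  P = {4,6}:  v_{4} + v_{6} = v_{1} ; sig = (2;(1))
  P = {4,9}:  v_{4} + v_{9} = v_{5} ; sig = (2;(1))
  P = {1,2}:  v_{1} + v_{2} = v_{3} + v_{6} ; sig = (2;(1,1))
  P = {1,8}:  v_{1} + v_{8} = v_{2} + v_{3} ; sig = (2;(1,1))
  P = {2,5}:  v_{2} + v_{5} = v_{3} + v_{9} ; sig = (2;(1,1))
  P = {2,7}:  v_{2} + v_{7} = v_{6} + v_{9} ; sig = (2;(1,1))
  P = {7,8}:  v_{7} + v_{8} = v_{2} + v_{9} ; sig = (2;(1,1))
  P = {4,8}:  v_{4} + v_{8} = 2·v_{3} + v_{9} ; sig = (2;(1,2))
  P = {6,8}:  v_{6} + v_{8} = 2·v_{2} ; sig = (2;(2))
  P = {5,8}:  v_{5} + v_{8} = 2·v_{3} + 2·v_{9} ; sig = (2;(2,2))
  P = {2,3,9}:  v_{2} + v_{3} + v_{9} = v_{8} ; sig = (3;(1))
  P = {3,6,9}:  v_{3} + v_{6} + v_{9} = v_{2} ; sig = (3;(1))

Signatures (|P|; sorted positive RHS coefficients), sorted:
[(2;()), (2;()), (2;()), (2;(1)), (2;(1)), (2;(1)), (2;(1)), (2;(1,1)), (2;(1,1)), (2;(1,1)), (2;(1,1)), (2;(1,1)), (2;(1,2)), (2;(2)), (2;(2,2)), (3;(1)), (3;(1))]


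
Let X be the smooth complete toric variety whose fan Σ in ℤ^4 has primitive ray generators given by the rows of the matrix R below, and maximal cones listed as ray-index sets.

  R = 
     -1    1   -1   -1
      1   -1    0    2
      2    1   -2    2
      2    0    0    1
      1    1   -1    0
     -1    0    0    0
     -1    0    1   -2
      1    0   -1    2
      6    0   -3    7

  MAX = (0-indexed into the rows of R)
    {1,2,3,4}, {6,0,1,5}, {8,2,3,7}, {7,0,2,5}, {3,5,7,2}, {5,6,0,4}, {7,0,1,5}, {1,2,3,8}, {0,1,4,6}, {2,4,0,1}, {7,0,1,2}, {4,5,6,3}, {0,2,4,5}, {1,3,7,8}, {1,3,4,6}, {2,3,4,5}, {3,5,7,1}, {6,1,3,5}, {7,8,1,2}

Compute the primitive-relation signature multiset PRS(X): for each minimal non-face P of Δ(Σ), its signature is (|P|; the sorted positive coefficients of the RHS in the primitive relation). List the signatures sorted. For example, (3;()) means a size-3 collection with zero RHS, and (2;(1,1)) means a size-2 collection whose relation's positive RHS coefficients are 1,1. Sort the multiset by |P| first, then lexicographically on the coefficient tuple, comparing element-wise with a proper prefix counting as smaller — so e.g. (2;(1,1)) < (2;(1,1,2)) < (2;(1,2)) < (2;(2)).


|primitive collections| = 11. Relations:

  P={6,7}:  v_{6} + v_{7} = 0 ; sig = (2;())
  P={0,3}:  v_{0} + v_{3} = v_{4} ; sig = (2;(1))
  P={2,6}:  v_{2} + v_{6} = v_{4} ; sig = (2;(1))
  P={4,7}:  v_{4} + v_{7} = v_{2} ; sig = (2;(1))
  P={6,8}:  v_{6} + v_{8} = v_{1} + v_{2} + v_{3} ; sig = (2;(1,1,1))
  P={4,8}:  v_{4} + v_{8} = v_{1} + 2·v_{2} + v_{3} ; sig = (2;(1,1,2))
  P={0,8}:  v_{0} + v_{8} = v_{1} + 2·v_{2} ; sig = (2;(1,2))
  P={5,8}:  v_{5} + v_{8} = v_{3} + 3·v_{7} ; sig = (2;(1,3))
  P={1,4,5}:  v_{1} + v_{4} + v_{5} = v_{7} ; sig = (3;(1))
  P={1,2,5}:  v_{1} + v_{2} + v_{5} = 2·v_{7} ; sig = (3;(2))
  P={1,2,3,7}:  v_{1} + v_{2} + v_{3} + v_{7} = v_{8} ; sig = (4;(1))

Signatures (|P|; sorted positive RHS coefficients), sorted:
    (2;())
    (2;(1))
    (2;(1))
    (2;(1))
    (2;(1,1,1))
    (2;(1,1,2))
    (2;(1,2))
    (2;(1,3))
    (3;(1))
    (3;(2))
    (4;(1))


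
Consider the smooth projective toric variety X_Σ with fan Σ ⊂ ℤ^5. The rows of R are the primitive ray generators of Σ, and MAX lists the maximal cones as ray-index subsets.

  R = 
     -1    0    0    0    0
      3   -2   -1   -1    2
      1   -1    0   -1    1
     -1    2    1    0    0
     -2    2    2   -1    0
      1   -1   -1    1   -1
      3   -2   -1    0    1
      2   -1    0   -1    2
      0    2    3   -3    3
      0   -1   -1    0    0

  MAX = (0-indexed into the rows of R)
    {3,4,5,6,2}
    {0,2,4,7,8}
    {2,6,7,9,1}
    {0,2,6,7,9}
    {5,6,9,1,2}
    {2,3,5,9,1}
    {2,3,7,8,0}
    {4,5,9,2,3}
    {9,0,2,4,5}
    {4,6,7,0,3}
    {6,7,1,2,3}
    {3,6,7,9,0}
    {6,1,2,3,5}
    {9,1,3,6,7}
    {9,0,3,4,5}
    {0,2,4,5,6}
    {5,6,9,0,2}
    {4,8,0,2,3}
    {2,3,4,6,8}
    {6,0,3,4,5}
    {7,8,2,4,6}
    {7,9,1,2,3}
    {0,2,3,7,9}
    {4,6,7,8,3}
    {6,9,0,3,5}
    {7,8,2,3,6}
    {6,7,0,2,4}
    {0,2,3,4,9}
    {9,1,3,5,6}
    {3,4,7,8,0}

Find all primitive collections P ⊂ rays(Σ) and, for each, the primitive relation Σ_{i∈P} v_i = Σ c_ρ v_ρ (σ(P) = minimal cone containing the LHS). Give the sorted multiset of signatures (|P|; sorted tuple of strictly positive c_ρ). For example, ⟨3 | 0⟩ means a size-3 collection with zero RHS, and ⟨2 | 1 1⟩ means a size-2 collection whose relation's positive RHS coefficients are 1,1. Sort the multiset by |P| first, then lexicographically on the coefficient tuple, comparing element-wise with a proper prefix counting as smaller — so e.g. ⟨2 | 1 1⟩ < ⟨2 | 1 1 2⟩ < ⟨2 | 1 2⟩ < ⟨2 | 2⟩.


Σ has 13 primitive collections:

  {5,7}:  v_{5} + v_{7} = v_{6}  ⟹  sig = ⟨2 | 1⟩
  {0,1}:  v_{0} + v_{1} = v_{7} + v_{9}  ⟹  sig = ⟨2 | 1 1⟩
  {5,8}:  v_{5} + v_{8} = v_{2} + v_{3} + v_{4} + v_{6}  ⟹  sig = ⟨2 | 1 1 1 1⟩
  {1,4}:  v_{1} + v_{4} = 2·v_{2} + v_{3}  ⟹  sig = ⟨2 | 1 2⟩
  {1,8}:  v_{1} + v_{8} = 3·v_{2} + 2·v_{3} + v_{7}  ⟹  sig = ⟨2 | 1 2 3⟩
  {8,9}:  v_{8} + v_{9} = v_{0} + 3·v_{2} + 2·v_{3}  ⟹  sig = ⟨2 | 1 2 3⟩
  {4,6,9}:  v_{4} + v_{6} + v_{9} = v_{2}  ⟹  sig = ⟨3 | 1⟩
  {4,7,9}:  v_{4} + v_{7} + v_{9} = v_{0} + 2·v_{2} + v_{3}  ⟹  sig = ⟨3 | 1 1 2⟩
  {0,6,8}:  v_{0} + v_{6} + v_{8} = v_{4} + 2·v_{7}  ⟹  sig = ⟨3 | 1 2⟩
  {0,2,3,5}:  v_{0} + v_{2} + v_{3} + v_{5} = 0  ⟹  sig = ⟨4 | 0⟩
  {0,2,3,6}:  v_{0} + v_{2} + v_{3} + v_{6} = v_{7}  ⟹  sig = ⟨4 | 1⟩
  {2,3,4,7}:  v_{2} + v_{3} + v_{4} + v_{7} = v_{8}  ⟹  sig = ⟨4 | 1⟩
  {2,3,6,9}:  v_{2} + v_{3} + v_{6} + v_{9} = v_{1}  ⟹  sig = ⟨4 | 1⟩

Sorted signature multiset PRS(X):
    |P|=2: 6 collections, coeffs (1), (1,1), (1,1,1,1), (1,2), (1,2,3), (1,2,3)
    |P|=3: 3 collections, coeffs (1), (1,1,2), (1,2)
    |P|=4: 4 collections, coeffs (), (1), (1), (1)


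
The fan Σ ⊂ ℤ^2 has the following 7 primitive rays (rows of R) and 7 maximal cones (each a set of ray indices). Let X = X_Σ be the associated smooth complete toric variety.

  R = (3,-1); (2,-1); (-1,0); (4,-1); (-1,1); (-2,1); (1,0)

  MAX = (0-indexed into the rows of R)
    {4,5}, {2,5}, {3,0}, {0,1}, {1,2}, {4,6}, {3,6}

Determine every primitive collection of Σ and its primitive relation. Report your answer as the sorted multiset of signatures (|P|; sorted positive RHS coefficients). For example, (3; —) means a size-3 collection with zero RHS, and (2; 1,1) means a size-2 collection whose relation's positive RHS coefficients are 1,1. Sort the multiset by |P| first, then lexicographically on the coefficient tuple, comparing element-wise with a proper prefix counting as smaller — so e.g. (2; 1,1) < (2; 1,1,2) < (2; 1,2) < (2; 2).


14 minimal non-faces of Δ(Σ) (on 7 rays):

  P={1,5}:  v_{1} + v_{5} = 0  so sig = (2; —)
  P={2,6}:  v_{2} + v_{6} = 0  so sig = (2; —)
  P={0,2}:  v_{0} + v_{2} = v_{1}  so sig = (2; 1)
  P={0,5}:  v_{0} + v_{5} = v_{6}  so sig = (2; 1)
  P={0,6}:  v_{0} + v_{6} = v_{3}  so sig = (2; 1)
  P={1,4}:  v_{1} + v_{4} = v_{6}  so sig = (2; 1)
  P={1,6}:  v_{1} + v_{6} = v_{0}  so sig = (2; 1)
  P={2,3}:  v_{2} + v_{3} = v_{0}  so sig = (2; 1)
  P={2,4}:  v_{2} + v_{4} = v_{5}  so sig = (2; 1)
  P={5,6}:  v_{5} + v_{6} = v_{4}  so sig = (2; 1)
  P={0,4}:  v_{0} + v_{4} = 2·v_{6}  so sig = (2; 2)
  P={1,3}:  v_{1} + v_{3} = 2·v_{0}  so sig = (2; 2)
  P={3,5}:  v_{3} + v_{5} = 2·v_{6}  so sig = (2; 2)
  P={3,4}:  v_{3} + v_{4} = 3·v_{6}  so sig = (2; 3)

Sorted signature multiset PRS(X):
    |P|=2: 14 collections, coeffs (), (), (1), (1), (1), (1), (1), (1), (1), (1), (2), (2), (2), (3)


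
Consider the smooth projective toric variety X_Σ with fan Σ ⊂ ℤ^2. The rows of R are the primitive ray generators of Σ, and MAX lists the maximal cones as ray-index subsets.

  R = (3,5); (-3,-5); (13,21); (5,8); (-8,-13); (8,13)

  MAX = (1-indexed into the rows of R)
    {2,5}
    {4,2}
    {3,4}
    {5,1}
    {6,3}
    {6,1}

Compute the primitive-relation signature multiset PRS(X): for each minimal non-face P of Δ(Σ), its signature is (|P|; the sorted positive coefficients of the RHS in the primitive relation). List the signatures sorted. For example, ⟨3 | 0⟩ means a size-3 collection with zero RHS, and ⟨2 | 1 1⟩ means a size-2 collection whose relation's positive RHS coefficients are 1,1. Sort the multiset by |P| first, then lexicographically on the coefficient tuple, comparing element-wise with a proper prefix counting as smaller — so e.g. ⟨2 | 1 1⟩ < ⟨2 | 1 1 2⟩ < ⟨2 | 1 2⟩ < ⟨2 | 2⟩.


9 collections generate NE(X_Σ); each relation:

  P = {1,2}:  v_{1} + v_{2} = 0 ; sig = ⟨2 | 0⟩
  P = {5,6}:  v_{5} + v_{6} = 0 ; sig = ⟨2 | 0⟩
  P = {1,4}:  v_{1} + v_{4} = v_{6} ; sig = ⟨2 | 1⟩
  P = {2,6}:  v_{2} + v_{6} = v_{4} ; sig = ⟨2 | 1⟩
  P = {3,5}:  v_{3} + v_{5} = v_{4} ; sig = ⟨2 | 1⟩
  P = {4,5}:  v_{4} + v_{5} = v_{2} ; sig = ⟨2 | 1⟩
  P = {4,6}:  v_{4} + v_{6} = v_{3} ; sig = ⟨2 | 1⟩
  P = {1,3}:  v_{1} + v_{3} = 2·v_{6} ; sig = ⟨2 | 2⟩
  P = {2,3}:  v_{2} + v_{3} = 2·v_{4} ; sig = ⟨2 | 2⟩

Signatures (|P|; sorted positive RHS coefficients), sorted:
    |P|=2: 9 collections, coeffs (), (), (1), (1), (1), (1), (1), (2), (2)


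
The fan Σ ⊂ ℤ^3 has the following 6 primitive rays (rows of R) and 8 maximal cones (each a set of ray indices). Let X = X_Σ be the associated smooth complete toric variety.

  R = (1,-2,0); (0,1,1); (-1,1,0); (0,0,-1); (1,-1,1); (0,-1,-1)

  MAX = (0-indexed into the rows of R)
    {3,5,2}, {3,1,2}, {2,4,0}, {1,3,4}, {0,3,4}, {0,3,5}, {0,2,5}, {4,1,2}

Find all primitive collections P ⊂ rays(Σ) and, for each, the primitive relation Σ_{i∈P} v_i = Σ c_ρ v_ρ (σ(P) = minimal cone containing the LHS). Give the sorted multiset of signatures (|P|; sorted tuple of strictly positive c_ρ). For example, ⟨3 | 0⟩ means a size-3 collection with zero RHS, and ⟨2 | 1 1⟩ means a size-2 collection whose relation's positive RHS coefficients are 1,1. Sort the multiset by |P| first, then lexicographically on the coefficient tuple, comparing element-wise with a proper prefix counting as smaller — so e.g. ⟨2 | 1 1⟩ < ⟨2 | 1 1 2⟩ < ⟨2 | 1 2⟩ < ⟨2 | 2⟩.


5 collections generate NE(X_Σ); each relation:

  P = {1,5}:  v_{1} + v_{5} = 0 — sig = ⟨2 | 0⟩
  P = {0,1}:  v_{0} + v_{1} = v_{4} — sig = ⟨2 | 1⟩
  P = {4,5}:  v_{4} + v_{5} = v_{0} — sig = ⟨2 | 1⟩
  P = {2,3,4}:  v_{2} + v_{3} + v_{4} = 0 — sig = ⟨3 | 0⟩
  P = {0,2,3}:  v_{0} + v_{2} + v_{3} = v_{5} — sig = ⟨3 | 1⟩

Sorted signature multiset PRS(X):
    |P|=2: 3 collections, coeffs (), (1), (1)
    |P|=3: 2 collections, coeffs (), (1)


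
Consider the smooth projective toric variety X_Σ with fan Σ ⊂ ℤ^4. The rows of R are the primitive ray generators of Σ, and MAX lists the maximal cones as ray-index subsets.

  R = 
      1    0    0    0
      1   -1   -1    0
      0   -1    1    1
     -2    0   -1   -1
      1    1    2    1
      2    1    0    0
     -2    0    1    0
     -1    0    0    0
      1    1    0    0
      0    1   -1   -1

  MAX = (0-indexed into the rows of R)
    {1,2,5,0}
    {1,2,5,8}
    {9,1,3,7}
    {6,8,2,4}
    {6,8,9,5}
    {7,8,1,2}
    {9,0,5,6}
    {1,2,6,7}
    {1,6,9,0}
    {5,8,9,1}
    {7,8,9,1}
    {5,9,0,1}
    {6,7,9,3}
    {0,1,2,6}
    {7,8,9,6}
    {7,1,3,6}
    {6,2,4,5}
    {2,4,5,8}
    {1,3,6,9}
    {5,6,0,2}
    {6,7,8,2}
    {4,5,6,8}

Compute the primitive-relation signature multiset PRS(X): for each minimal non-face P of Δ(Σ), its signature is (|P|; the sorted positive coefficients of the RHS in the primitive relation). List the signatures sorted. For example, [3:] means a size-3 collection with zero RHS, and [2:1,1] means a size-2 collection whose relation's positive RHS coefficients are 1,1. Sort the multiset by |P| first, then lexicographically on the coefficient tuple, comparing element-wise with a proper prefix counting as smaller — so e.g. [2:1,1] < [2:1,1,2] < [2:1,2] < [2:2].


Minimal non-faces — 17 found among 10 rays, 22 max cones:

  P={0,7}:  v_{0} + v_{7} = 0  ⟹  sig = [2:]
  P={2,9}:  v_{2} + v_{9} = 0  ⟹  sig = [2:]
  P={0,8}:  v_{0} + v_{8} = v_{5}  ⟹  sig = [2:1]
  P={3,5}:  v_{3} + v_{5} = v_{9}  ⟹  sig = [2:1]
  P={5,7}:  v_{5} + v_{7} = v_{8}  ⟹  sig = [2:1]
  P={1,4}:  v_{1} + v_{4} = v_{2} + v_{5}  ⟹  sig = [2:1,1]
  P={3,4}:  v_{3} + v_{4} = v_{6} + v_{8}  ⟹  sig = [2:1,1]
  P={3,8}:  v_{3} + v_{8} = v_{7} + v_{9}  ⟹  sig = [2:1,1]
  P={0,3}:  v_{0} + v_{3} = v_{1} + v_{6} + v_{9}  ⟹  sig = [2:1,1,1]
  P={2,3}:  v_{2} + v_{3} = v_{1} + v_{6} + v_{7}  ⟹  sig = [2:1,1,1]
  P={4,9}:  v_{4} + v_{9} = v_{5} + v_{6} + v_{8}  ⟹  sig = [2:1,1,1]
  P={0,4}:  v_{0} + v_{4} = v_{2} + 2·v_{5} + v_{6}  ⟹  sig = [2:1,1,2]
  P={4,7}:  v_{4} + v_{7} = v_{2} + v_{6} + 2·v_{8}  ⟹  sig = [2:1,1,2]
  P={1,6,8}:  v_{1} + v_{6} + v_{8} = 0  ⟹  sig = [3:]
  P={1,5,6}:  v_{1} + v_{5} + v_{6} = v_{0}  ⟹  sig = [3:1]
  P={1,6,7,9}:  v_{1} + v_{6} + v_{7} + v_{9} = v_{3}  ⟹  sig = [4:1]
  P={2,5,6,8}:  v_{2} + v_{5} + v_{6} + v_{8} = v_{4}  ⟹  sig = [4:1]

so the primitive-relation signature multiset is
[[2:], [2:], [2:1], [2:1], [2:1], [2:1,1], [2:1,1], [2:1,1], [2:1,1,1], [2:1,1,1], [2:1,1,1], [2:1,1,2], [2:1,1,2], [3:], [3:1], [4:1], [4:1]]


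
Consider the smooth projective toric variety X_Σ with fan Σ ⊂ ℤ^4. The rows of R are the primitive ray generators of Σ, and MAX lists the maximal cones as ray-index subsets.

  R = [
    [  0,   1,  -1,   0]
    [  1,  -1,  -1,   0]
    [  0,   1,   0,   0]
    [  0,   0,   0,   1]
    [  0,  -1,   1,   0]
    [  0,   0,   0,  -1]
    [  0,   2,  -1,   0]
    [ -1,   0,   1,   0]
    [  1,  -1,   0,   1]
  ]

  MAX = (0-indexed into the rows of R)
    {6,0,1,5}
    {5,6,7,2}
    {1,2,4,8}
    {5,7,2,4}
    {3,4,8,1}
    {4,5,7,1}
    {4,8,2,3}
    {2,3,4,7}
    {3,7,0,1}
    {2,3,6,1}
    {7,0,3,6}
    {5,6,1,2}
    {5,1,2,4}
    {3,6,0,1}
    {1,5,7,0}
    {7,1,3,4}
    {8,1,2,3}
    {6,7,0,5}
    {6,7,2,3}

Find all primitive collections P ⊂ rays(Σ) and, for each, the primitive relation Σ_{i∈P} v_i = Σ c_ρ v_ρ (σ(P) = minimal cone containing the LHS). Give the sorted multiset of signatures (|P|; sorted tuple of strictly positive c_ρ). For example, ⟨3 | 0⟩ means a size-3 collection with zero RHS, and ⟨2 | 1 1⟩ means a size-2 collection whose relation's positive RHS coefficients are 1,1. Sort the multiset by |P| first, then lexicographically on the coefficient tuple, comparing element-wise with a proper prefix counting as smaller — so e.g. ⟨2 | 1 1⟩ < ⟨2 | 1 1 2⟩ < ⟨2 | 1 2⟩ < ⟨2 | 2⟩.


The 11 primitive collections of Σ (r=9, n=4):

  P={0,4}:  v_{0} + v_{4} = 0  ⇒ sig = ⟨2 | 0⟩
  P={3,5}:  v_{3} + v_{5} = 0  ⇒ sig = ⟨2 | 0⟩
  P={0,2}:  v_{0} + v_{2} = v_{6}  ⇒ sig = ⟨2 | 1⟩
  P={4,6}:  v_{4} + v_{6} = v_{2}  ⇒ sig = ⟨2 | 1⟩
  P={7,8}:  v_{7} + v_{8} = v_{3} + v_{4}  ⇒ sig = ⟨2 | 1 1⟩
  P={0,8}:  v_{0} + v_{8} = v_{1} + v_{2} + v_{3}  ⇒ sig = ⟨2 | 1 1 1⟩
  P={5,8}:  v_{5} + v_{8} = v_{1} + v_{2} + v_{4}  ⇒ sig = ⟨2 | 1 1 1⟩
  P={6,8}:  v_{6} + v_{8} = v_{1} + 2·v_{2} + v_{3}  ⇒ sig = ⟨2 | 1 1 2⟩
  P={1,2,7}:  v_{1} + v_{2} + v_{7} = 0  ⇒ sig = ⟨3 | 0⟩
  P={1,6,7}:  v_{1} + v_{6} + v_{7} = v_{0}  ⇒ sig = ⟨3 | 1⟩
  P={1,2,3,4}:  v_{1} + v_{2} + v_{3} + v_{4} = v_{8}  ⇒ sig = ⟨4 | 1⟩

so the primitive-relation signature multiset is
    |P|=2: 8 collections, coeffs (), (), (1), (1), (1,1), (1,1,1), (1,1,1), (1,1,2)
    |P|=3: 2 collections, coeffs (), (1)
    |P|=4: 1 collection, coeffs (1)


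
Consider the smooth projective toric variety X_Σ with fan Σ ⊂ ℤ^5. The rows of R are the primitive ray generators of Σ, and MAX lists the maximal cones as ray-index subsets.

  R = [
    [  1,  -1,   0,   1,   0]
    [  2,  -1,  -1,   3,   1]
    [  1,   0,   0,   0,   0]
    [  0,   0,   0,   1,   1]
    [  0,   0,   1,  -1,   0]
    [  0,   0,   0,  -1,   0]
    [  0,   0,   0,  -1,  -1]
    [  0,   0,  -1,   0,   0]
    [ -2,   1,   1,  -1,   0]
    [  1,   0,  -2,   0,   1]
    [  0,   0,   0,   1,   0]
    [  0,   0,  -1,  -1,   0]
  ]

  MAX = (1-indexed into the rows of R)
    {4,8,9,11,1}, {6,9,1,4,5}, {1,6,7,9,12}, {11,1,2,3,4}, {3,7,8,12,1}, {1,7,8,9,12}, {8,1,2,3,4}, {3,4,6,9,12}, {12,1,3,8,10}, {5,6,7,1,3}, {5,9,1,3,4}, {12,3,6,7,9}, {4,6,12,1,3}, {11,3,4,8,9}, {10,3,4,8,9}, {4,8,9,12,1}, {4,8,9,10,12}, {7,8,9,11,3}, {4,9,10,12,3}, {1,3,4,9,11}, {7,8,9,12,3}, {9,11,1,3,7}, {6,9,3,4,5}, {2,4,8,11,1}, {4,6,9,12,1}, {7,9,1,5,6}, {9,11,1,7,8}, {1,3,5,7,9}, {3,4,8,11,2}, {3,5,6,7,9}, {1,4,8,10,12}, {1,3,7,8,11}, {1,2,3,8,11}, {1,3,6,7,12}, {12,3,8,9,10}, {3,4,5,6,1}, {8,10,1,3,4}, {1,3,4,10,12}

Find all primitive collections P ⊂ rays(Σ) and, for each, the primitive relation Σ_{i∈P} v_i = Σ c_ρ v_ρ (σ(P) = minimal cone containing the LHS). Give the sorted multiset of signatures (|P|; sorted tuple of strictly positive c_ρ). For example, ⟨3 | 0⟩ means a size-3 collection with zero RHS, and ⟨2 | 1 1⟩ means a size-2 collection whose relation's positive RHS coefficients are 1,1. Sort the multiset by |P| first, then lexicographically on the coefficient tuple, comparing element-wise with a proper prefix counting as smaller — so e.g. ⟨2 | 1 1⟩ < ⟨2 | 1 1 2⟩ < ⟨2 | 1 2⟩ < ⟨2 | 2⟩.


Σ has 23 primitive collections:

  • {4,7}:  v_{4} + v_{7} = 0 ; sig = ⟨2 | 0⟩
  • {6,11}:  v_{6} + v_{11} = 0 ; sig = ⟨2 | 0⟩
  • {5,8}:  v_{5} + v_{8} = v_{6} ; sig = ⟨2 | 1⟩
  • {6,8}:  v_{6} + v_{8} = v_{12} ; sig = ⟨2 | 1⟩
  • {11,12}:  v_{11} + v_{12} = v_{8} ; sig = ⟨2 | 1⟩
  • {2,9}:  v_{2} + v_{9} = v_{4} + v_{11} ; sig = ⟨2 | 1 1⟩
  • {2,5}:  v_{2} + v_{5} = v_{1} + v_{3} + v_{4} ; sig = ⟨2 | 1 1 1⟩
  • {5,11}:  v_{5} + v_{11} = v_{1} + v_{3} + v_{9} ; sig = ⟨2 | 1 1 1⟩
  • {7,10}:  v_{7} + v_{10} = v_{3} + v_{8} + v_{12} ; sig = ⟨2 | 1 1 1⟩
  • {2,6}:  v_{2} + v_{6} = v_{1} + v_{3} + v_{4} + v_{8} ; sig = ⟨2 | 1 1 1 1⟩
  • {2,7}:  v_{2} + v_{7} = v_{1} + v_{3} + v_{8} + v_{11} ; sig = ⟨2 | 1 1 1 1⟩
  • {5,10}:  v_{5} + v_{10} = v_{3} + v_{4} + v_{6} + v_{12} ; sig = ⟨2 | 1 1 1 1⟩
  • {2,12}:  v_{2} + v_{12} = v_{1} + v_{3} + v_{4} + 2·v_{8} ; sig = ⟨2 | 1 1 1 2⟩
  • {6,10}:  v_{6} + v_{10} = v_{3} + v_{4} + 2·v_{12} ; sig = ⟨2 | 1 1 2⟩
  • {10,11}:  v_{10} + v_{11} = v_{3} + v_{4} + 2·v_{8} ; sig = ⟨2 | 1 1 2⟩
  • {2,10}:  v_{2} + v_{10} = v_{1} + 2·v_{3} + 2·v_{4} + 3·v_{8} ; sig = ⟨2 | 1 2 2 3⟩
  • {5,12}:  v_{5} + v_{12} = 2·v_{6} ; sig = ⟨2 | 2⟩
  • {1,9,10}:  v_{1} + v_{9} + v_{10} = v_{4} + v_{12} ; sig = ⟨3 | 1 1⟩
  • {1,3,8,9}:  v_{1} + v_{3} + v_{8} + v_{9} = 0 ; sig = ⟨4 | 0⟩
  • {1,3,6,9}:  v_{1} + v_{3} + v_{6} + v_{9} = v_{5} ; sig = ⟨4 | 1⟩
  • {1,3,9,12}:  v_{1} + v_{3} + v_{9} + v_{12} = v_{6} ; sig = ⟨4 | 1⟩
  • {3,4,8,12}:  v_{3} + v_{4} + v_{8} + v_{12} = v_{10} ; sig = ⟨4 | 1⟩
  • {1,3,4,8,11}:  v_{1} + v_{3} + v_{4} + v_{8} + v_{11} = v_{2} ; sig = ⟨5 | 1⟩

Signatures (|P|; sorted positive RHS coefficients), sorted:
[⟨2 | 0⟩, ⟨2 | 0⟩, ⟨2 | 1⟩, ⟨2 | 1⟩, ⟨2 | 1⟩, ⟨2 | 1 1⟩, ⟨2 | 1 1 1⟩, ⟨2 | 1 1 1⟩, ⟨2 | 1 1 1⟩, ⟨2 | 1 1 1 1⟩, ⟨2 | 1 1 1 1⟩, ⟨2 | 1 1 1 1⟩, ⟨2 | 1 1 1 2⟩, ⟨2 | 1 1 2⟩, ⟨2 | 1 1 2⟩, ⟨2 | 1 2 2 3⟩, ⟨2 | 2⟩, ⟨3 | 1 1⟩, ⟨4 | 0⟩, ⟨4 | 1⟩, ⟨4 | 1⟩, ⟨4 | 1⟩, ⟨5 | 1⟩]


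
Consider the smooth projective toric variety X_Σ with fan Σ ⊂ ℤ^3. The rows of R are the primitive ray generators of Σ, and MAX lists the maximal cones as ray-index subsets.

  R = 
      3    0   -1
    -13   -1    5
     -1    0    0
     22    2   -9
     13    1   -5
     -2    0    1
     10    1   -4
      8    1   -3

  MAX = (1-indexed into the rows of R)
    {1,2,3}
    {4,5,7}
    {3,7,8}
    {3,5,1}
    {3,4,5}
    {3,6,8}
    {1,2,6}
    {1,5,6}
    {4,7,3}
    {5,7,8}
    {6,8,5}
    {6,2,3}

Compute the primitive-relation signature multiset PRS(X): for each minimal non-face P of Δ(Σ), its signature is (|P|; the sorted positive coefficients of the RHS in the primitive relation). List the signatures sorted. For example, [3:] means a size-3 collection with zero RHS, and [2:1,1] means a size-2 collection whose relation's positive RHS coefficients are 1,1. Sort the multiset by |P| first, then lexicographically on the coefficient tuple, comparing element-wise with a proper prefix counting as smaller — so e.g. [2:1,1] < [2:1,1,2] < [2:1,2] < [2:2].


14 minimal non-faces of Δ(Σ) (on 8 rays):

  P = {2,5}:  v_{2} + v_{5} = 0  so sig = [2:]
  P = {1,7}:  v_{1} + v_{7} = v_{5}  so sig = [2:1]
  P = {6,7}:  v_{6} + v_{7} = v_{8}  so sig = [2:1]
  P = {1,8}:  v_{1} + v_{8} = v_{5} + v_{6}  so sig = [2:1,1]
  P = {2,4}:  v_{2} + v_{4} = v_{3} + v_{7}  so sig = [2:1,1]
  P = {2,7}:  v_{2} + v_{7} = v_{3} + v_{6}  so sig = [2:1,1]
  P = {1,4}:  v_{1} + v_{4} = v_{3} + 2·v_{5}  so sig = [2:1,2]
  P = {2,8}:  v_{2} + v_{8} = v_{3} + 2·v_{6}  so sig = [2:1,2]
  P = {4,6}:  v_{4} + v_{6} = 2·v_{7}  so sig = [2:2]
  P = {4,8}:  v_{4} + v_{8} = 3·v_{7}  so sig = [2:3]
  P = {1,3,6}:  v_{1} + v_{3} + v_{6} = 0  so sig = [3:]
  P = {3,5,6}:  v_{3} + v_{5} + v_{6} = v_{7}  so sig = [3:1]
  P = {3,5,7}:  v_{3} + v_{5} + v_{7} = v_{4}  so sig = [3:1]
  P = {3,5,8}:  v_{3} + v_{5} + v_{8} = 2·v_{7}  so sig = [3:2]

so the primitive-relation signature multiset is
[[2:], [2:1], [2:1], [2:1,1], [2:1,1], [2:1,1], [2:1,2], [2:1,2], [2:2], [2:3], [3:], [3:1], [3:1], [3:2]]


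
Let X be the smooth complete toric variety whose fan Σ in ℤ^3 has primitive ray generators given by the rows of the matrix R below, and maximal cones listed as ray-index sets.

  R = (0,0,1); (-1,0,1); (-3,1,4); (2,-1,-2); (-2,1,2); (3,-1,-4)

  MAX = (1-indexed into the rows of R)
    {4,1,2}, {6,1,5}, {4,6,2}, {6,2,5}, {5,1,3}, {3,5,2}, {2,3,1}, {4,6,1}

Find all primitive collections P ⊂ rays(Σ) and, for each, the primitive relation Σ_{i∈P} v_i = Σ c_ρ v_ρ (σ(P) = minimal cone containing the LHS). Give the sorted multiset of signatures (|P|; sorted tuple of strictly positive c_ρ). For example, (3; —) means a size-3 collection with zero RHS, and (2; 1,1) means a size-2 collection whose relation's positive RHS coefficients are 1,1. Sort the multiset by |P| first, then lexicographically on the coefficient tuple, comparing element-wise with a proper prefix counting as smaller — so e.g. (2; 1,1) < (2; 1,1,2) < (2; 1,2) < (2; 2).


5 collections generate NE(X_Σ); each relation:

  • {3,6}:  v_{3} + v_{6} = 0 ; sig = (2; —)
  • {4,5}:  v_{4} + v_{5} = 0 ; sig = (2; —)
  • {3,4}:  v_{3} + v_{4} = v_{1} + v_{2} ; sig = (2; 1,1)
  • {1,2,5}:  v_{1} + v_{2} + v_{5} = v_{3} ; sig = (3; 1)
  • {1,2,6}:  v_{1} + v_{2} + v_{6} = v_{4} ; sig = (3; 1)

so the primitive-relation signature multiset is
    |P|=2: 3 collections, coeffs (), (), (1,1)
    |P|=3: 2 collections, coeffs (1), (1)


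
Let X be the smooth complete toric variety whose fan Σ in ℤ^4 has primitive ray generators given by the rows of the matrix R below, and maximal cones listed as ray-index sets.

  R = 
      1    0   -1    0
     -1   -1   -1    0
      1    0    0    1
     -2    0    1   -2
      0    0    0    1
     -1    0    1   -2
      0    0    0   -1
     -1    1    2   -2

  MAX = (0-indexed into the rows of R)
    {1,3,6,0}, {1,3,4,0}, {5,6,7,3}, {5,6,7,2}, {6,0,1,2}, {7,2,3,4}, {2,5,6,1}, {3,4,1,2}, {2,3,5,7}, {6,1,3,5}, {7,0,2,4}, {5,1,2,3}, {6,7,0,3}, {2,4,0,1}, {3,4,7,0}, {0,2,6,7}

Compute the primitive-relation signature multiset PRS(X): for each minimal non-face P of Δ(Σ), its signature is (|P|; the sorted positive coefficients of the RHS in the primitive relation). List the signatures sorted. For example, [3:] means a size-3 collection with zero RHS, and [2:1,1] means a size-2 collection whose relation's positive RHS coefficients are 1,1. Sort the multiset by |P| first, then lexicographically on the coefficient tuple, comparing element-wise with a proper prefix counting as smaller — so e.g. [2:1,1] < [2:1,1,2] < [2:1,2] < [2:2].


|primitive collections| = 6. Relations:

  {4,6}:  v_{4} + v_{6} = 0  ⇒ sig = [2:]
  {1,7}:  v_{1} + v_{7} = v_{3}  ⇒ sig = [2:1]
  {4,5}:  v_{4} + v_{5} = v_{2} + v_{3}  ⇒ sig = [2:1,1]
  {0,5}:  v_{0} + v_{5} = 2·v_{6}  ⇒ sig = [2:2]
  {0,2,3}:  v_{0} + v_{2} + v_{3} = v_{6}  ⇒ sig = [3:1]
  {2,3,6}:  v_{2} + v_{3} + v_{6} = v_{5}  ⇒ sig = [3:1]

Sorted signature multiset PRS(X):
[[2:], [2:1], [2:1,1], [2:2], [3:1], [3:1]]


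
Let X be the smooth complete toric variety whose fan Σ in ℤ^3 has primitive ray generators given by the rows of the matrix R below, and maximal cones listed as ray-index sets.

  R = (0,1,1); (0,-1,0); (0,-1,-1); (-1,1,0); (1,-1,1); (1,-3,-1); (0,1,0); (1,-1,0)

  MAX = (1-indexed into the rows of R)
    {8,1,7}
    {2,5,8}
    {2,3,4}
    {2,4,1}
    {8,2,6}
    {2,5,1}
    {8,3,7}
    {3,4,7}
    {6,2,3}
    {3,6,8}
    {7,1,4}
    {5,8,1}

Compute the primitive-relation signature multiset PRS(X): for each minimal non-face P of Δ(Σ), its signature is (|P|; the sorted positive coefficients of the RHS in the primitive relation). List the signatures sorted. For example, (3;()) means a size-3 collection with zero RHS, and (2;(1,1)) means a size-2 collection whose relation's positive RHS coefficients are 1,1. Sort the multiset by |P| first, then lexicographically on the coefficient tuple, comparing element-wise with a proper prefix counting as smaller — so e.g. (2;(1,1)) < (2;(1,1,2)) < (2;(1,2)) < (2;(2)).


The 12 primitive collections of Σ (r=8, n=3):

  P = {1,3}:  v_{1} + v_{3} = 0 ; sig = (2;())
  P = {2,7}:  v_{2} + v_{7} = 0 ; sig = (2;())
  P = {4,8}:  v_{4} + v_{8} = 0 ; sig = (2;())
  P = {1,6}:  v_{1} + v_{6} = v_{2} + v_{8} ; sig = (2;(1,1))
  P = {3,5}:  v_{3} + v_{5} = v_{2} + v_{8} ; sig = (2;(1,1))
  P = {4,5}:  v_{4} + v_{5} = v_{1} + v_{2} ; sig = (2;(1,1))
  P = {4,6}:  v_{4} + v_{6} = v_{2} + v_{3} ; sig = (2;(1,1))
  P = {5,7}:  v_{5} + v_{7} = v_{1} + v_{8} ; sig = (2;(1,1))
  P = {6,7}:  v_{6} + v_{7} = v_{3} + v_{8} ; sig = (2;(1,1))
  P = {5,6}:  v_{5} + v_{6} = 2·v_{2} + 2·v_{8} ; sig = (2;(2,2))
  P = {1,2,8}:  v_{1} + v_{2} + v_{8} = v_{5} ; sig = (3;(1))
  P = {2,3,8}:  v_{2} + v_{3} + v_{8} = v_{6} ; sig = (3;(1))

Hence PRS(X_Σ) =
    |P|=2: 10 collections, coeffs (), (), (), (1,1), (1,1), (1,1), (1,1), (1,1), (1,1), (2,2)
    |P|=3: 2 collections, coeffs (1), (1)


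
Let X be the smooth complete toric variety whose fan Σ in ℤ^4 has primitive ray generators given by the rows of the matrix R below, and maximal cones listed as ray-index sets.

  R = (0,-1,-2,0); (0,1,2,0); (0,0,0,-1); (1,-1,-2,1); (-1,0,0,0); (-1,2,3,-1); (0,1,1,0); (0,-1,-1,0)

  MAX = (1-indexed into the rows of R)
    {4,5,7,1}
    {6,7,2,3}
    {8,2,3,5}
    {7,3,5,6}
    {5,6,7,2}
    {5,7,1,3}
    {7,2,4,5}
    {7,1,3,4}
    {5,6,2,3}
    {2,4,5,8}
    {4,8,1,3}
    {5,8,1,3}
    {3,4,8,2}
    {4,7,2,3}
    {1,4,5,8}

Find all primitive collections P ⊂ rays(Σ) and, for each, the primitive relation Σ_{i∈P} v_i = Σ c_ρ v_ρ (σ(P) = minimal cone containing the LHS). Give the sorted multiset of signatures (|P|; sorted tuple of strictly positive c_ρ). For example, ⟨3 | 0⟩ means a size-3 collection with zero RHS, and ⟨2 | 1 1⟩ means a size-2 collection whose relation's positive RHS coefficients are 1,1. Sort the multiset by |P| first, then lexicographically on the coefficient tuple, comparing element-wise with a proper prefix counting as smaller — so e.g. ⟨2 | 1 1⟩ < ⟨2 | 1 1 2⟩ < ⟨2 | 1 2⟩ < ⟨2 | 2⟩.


Σ has 7 primitive collections:

  {1,2}:  v_{1} + v_{2} = 0  →  sig = ⟨2 | 0⟩
  {7,8}:  v_{7} + v_{8} = 0  →  sig = ⟨2 | 0⟩
  {4,6}:  v_{4} + v_{6} = v_{7}  →  sig = ⟨2 | 1⟩
  {1,6}:  v_{1} + v_{6} = v_{3} + v_{5} + v_{7}  →  sig = ⟨2 | 1 1 1⟩
  {6,8}:  v_{6} + v_{8} = v_{2} + v_{3} + v_{5}  →  sig = ⟨2 | 1 1 1⟩
  {3,4,5}:  v_{3} + v_{4} + v_{5} = v_{1}  →  sig = ⟨3 | 1⟩
  {2,3,5,7}:  v_{2} + v_{3} + v_{5} + v_{7} = v_{6}  →  sig = ⟨4 | 1⟩

Hence PRS(X_Σ) =
[⟨2 | 0⟩, ⟨2 | 0⟩, ⟨2 | 1⟩, ⟨2 | 1 1 1⟩, ⟨2 | 1 1 1⟩, ⟨3 | 1⟩, ⟨4 | 1⟩]
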